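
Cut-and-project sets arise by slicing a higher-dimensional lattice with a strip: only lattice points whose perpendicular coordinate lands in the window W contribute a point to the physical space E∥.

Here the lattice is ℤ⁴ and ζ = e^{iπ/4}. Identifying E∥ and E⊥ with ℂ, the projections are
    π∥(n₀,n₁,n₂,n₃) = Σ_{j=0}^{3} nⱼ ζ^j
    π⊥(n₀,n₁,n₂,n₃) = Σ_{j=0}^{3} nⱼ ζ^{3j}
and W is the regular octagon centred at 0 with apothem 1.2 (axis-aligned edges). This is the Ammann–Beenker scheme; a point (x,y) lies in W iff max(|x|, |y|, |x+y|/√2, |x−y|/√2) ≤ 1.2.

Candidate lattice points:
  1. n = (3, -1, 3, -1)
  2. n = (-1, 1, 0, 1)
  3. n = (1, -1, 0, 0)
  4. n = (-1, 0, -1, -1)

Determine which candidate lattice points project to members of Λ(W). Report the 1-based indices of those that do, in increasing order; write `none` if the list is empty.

Internal map: ζ^{3j} for j=0..3 gives (1,0), (−√2/2,√2/2), (0,−1), (√2/2,√2/2).
candidate 1: n = (3, -1, 3, -1) → π⊥ ≈ (+3.0000, -4.4142); max(|x|,|y|,|x±y|/√2) = 5.2426 > 1.2 ⇒ ∉ W
candidate 2: n = (-1, 1, 0, 1) → π⊥ ≈ (-1.0000, +1.4142); max(|x|,|y|,|x±y|/√2) = 1.7071 > 1.2 ⇒ ∉ W
candidate 3: n = (1, -1, 0, 0) → π⊥ ≈ (+1.7071, -0.7071); max(|x|,|y|,|x±y|/√2) = 1.7071 > 1.2 ⇒ ∉ W
candidate 4: n = (-1, 0, -1, -1) → π⊥ ≈ (-1.7071, +0.2929); max(|x|,|y|,|x±y|/√2) = 1.7071 > 1.2 ⇒ ∉ W

none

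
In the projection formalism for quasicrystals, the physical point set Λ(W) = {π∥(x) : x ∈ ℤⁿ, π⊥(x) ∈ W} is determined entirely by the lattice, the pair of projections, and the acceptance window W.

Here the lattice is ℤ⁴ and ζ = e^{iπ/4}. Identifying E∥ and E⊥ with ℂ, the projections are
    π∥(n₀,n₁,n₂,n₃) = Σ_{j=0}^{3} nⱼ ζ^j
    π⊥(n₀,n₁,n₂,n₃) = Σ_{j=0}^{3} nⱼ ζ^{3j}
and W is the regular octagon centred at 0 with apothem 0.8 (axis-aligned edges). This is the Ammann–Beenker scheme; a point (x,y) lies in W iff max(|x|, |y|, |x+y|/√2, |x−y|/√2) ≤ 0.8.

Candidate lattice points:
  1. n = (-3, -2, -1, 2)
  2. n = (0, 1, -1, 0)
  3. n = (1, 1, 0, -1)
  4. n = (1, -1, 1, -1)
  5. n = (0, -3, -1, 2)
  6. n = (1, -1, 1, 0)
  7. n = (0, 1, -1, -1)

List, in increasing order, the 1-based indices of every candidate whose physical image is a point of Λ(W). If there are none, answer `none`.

3

Internal map: ζ^{3j} for j=0..3 gives (1,0), (−√2/2,√2/2), (0,−1), (√2/2,√2/2).
candidate 1: n = (-3, -2, -1, 2) → π⊥ ≈ (-0.1716, +1.0000); max(|x|,|y|,|x±y|/√2) = 1.0000 > 0.8 ⇒ ∉ W
candidate 2: n = (0, 1, -1, 0) → π⊥ ≈ (-0.7071, +1.7071); max(|x|,|y|,|x±y|/√2) = 1.7071 > 0.8 ⇒ ∉ W
candidate 3: n = (1, 1, 0, -1) → π⊥ ≈ (-0.4142, +0.0000); max(|x|,|y|,|x±y|/√2) = 0.4142 ≤ 0.8 ⇒ ∈ W
candidate 4: n = (1, -1, 1, -1) → π⊥ ≈ (+1.0000, -2.4142); max(|x|,|y|,|x±y|/√2) = 2.4142 > 0.8 ⇒ ∉ W
candidate 5: n = (0, -3, -1, 2) → π⊥ ≈ (+3.5355, +0.2929); max(|x|,|y|,|x±y|/√2) = 3.5355 > 0.8 ⇒ ∉ W
candidate 6: n = (1, -1, 1, 0) → π⊥ ≈ (+1.7071, -1.7071); max(|x|,|y|,|x±y|/√2) = 2.4142 > 0.8 ⇒ ∉ W
candidate 7: n = (0, 1, -1, -1) → π⊥ ≈ (-1.4142, +1.0000); max(|x|,|y|,|x±y|/√2) = 1.7071 > 0.8 ⇒ ∉ W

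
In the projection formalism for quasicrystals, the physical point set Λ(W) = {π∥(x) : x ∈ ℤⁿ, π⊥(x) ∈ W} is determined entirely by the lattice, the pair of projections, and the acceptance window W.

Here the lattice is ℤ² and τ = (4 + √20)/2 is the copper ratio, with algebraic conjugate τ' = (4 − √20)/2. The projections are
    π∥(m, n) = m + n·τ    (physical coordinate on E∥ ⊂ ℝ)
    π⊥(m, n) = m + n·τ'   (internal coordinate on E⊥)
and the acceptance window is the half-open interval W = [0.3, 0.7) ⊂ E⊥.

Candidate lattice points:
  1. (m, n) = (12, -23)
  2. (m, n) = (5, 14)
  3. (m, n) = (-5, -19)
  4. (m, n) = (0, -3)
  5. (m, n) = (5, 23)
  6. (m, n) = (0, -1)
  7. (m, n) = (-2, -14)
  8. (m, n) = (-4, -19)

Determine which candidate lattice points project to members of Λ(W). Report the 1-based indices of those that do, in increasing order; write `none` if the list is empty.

Numerically τ ≈ 4.23607 and τ' = −1/τ ≈ -0.23607.
[1] lift (12,-23): star map gives 17.42956; window check 0.3 ≤ 17.42956 < 0.7 is false → out
[2] lift (5,14): star map gives 1.69505; window check 0.3 ≤ 1.69505 < 0.7 is false → out
[3] lift (-5,-19): star map gives -0.51471; window check 0.3 ≤ -0.51471 < 0.7 is false → out
[4] lift (0,-3): star map gives 0.70820; window check 0.3 ≤ 0.70820 < 0.7 is false → out
[5] lift (5,23): star map gives -0.42956; window check 0.3 ≤ -0.42956 < 0.7 is false → out
[6] lift (0,-1): star map gives 0.23607; window check 0.3 ≤ 0.23607 < 0.7 is false → out
[7] lift (-2,-14): star map gives 1.30495; window check 0.3 ≤ 1.30495 < 0.7 is false → out
[8] lift (-4,-19): star map gives 0.48529; window check 0.3 ≤ 0.48529 < 0.7 is true → IN Λ

8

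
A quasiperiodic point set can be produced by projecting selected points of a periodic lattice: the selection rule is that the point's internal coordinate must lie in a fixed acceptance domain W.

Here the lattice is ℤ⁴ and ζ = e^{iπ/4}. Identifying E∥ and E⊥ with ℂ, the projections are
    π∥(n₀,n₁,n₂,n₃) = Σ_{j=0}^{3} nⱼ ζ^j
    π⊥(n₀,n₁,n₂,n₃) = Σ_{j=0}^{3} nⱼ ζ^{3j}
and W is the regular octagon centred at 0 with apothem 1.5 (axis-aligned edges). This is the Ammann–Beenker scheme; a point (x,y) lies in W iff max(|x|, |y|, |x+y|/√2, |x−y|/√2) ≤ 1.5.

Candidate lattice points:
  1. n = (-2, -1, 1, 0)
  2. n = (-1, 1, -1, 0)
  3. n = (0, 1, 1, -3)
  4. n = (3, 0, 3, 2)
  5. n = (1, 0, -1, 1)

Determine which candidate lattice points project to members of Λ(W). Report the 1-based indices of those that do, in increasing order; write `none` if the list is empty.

none

π⊥(n) = n₀ + n₁ζ³ + n₂ζ⁶ + n₃ζ⁹ where ζ = e^{iπ/4}.
#1 (-2, -1, 1, 0): internal (-1.29289, -1.70711); octagon support 2.12132 vs apothem 1.5 → ∉ W
#2 (-1, 1, -1, 0): internal (-1.70711, 1.70711); octagon support 2.41421 vs apothem 1.5 → ∉ W
#3 (0, 1, 1, -3): internal (-2.82843, -2.41421); octagon support 3.70711 vs apothem 1.5 → ∉ W
#4 (3, 0, 3, 2): internal (4.41421, -1.58579); octagon support 4.41421 vs apothem 1.5 → ∉ W
#5 (1, 0, -1, 1): internal (1.70711, 1.70711); octagon support 2.41421 vs apothem 1.5 → ∉ W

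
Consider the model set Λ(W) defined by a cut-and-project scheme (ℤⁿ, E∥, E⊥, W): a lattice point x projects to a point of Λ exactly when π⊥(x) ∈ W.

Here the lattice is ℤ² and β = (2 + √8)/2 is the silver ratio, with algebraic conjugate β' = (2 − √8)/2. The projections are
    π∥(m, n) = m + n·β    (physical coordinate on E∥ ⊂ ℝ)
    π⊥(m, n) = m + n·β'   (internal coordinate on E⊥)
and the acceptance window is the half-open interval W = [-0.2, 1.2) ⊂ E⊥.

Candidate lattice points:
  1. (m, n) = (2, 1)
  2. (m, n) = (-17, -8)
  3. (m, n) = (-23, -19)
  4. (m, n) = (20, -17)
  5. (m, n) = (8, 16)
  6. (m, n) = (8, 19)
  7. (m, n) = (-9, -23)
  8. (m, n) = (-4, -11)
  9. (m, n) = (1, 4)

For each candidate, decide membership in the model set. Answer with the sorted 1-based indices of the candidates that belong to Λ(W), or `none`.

6, 7, 8

Compute β' = (2−√8)/2 = -0.4142, so π⊥(m,n) = m -0.4142·n.
#1 (2,1): internal coord 2 + (1)·β' = +1.5858; +1.5858 ∉ [-0.2, 1.2) → out
#2 (-17,-8): internal coord -17 + (-8)·β' = -13.6863; -13.6863 ∉ [-0.2, 1.2) → out
#3 (-23,-19): internal coord -23 + (-19)·β' = -15.1299; -15.1299 ∉ [-0.2, 1.2) → out
#4 (20,-17): internal coord 20 + (-17)·β' = +27.0416; +27.0416 ∉ [-0.2, 1.2) → out
#5 (8,16): internal coord 8 + (16)·β' = +1.3726; +1.3726 ∉ [-0.2, 1.2) → out
#6 (8,19): internal coord 8 + (19)·β' = +0.1299; +0.1299 ∈ [-0.2, 1.2) → IN Λ
#7 (-9,-23): internal coord -9 + (-23)·β' = +0.5269; +0.5269 ∈ [-0.2, 1.2) → IN Λ
#8 (-4,-11): internal coord -4 + (-11)·β' = +0.5563; +0.5563 ∈ [-0.2, 1.2) → IN Λ
#9 (1,4): internal coord 1 + (4)·β' = -0.6569; -0.6569 ∉ [-0.2, 1.2) → out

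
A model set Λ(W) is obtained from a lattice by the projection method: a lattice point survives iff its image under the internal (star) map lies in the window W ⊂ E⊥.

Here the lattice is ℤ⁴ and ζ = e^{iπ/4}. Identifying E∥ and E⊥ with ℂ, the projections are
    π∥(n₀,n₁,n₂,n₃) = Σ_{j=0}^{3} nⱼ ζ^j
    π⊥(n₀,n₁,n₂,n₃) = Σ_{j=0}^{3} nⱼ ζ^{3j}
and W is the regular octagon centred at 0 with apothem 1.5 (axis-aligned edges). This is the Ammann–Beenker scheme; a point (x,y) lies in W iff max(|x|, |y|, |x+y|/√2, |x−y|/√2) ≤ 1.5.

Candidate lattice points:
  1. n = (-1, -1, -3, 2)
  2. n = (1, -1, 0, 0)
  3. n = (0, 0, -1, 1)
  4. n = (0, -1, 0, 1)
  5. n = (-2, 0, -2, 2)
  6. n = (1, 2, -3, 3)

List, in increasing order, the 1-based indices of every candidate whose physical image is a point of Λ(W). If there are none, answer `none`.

4

π⊥(n) = n₀ + n₁ζ³ + n₂ζ⁶ + n₃ζ⁹ where ζ = e^{iπ/4}.
#1 (-1, -1, -3, 2): internal (1.12132, 3.70711); octagon support 3.70711 vs apothem 1.5 → ∉ W
#2 (1, -1, 0, 0): internal (1.70711, -0.70711); octagon support 1.70711 vs apothem 1.5 → ∉ W
#3 (0, 0, -1, 1): internal (0.70711, 1.70711); octagon support 1.70711 vs apothem 1.5 → ∉ W
#4 (0, -1, 0, 1): internal (1.41421, 0.00000); octagon support 1.41421 vs apothem 1.5 → ∈ W
#5 (-2, 0, -2, 2): internal (-0.58579, 3.41421); octagon support 3.41421 vs apothem 1.5 → ∉ W
#6 (1, 2, -3, 3): internal (1.70711, 6.53553); octagon support 6.53553 vs apothem 1.5 → ∉ W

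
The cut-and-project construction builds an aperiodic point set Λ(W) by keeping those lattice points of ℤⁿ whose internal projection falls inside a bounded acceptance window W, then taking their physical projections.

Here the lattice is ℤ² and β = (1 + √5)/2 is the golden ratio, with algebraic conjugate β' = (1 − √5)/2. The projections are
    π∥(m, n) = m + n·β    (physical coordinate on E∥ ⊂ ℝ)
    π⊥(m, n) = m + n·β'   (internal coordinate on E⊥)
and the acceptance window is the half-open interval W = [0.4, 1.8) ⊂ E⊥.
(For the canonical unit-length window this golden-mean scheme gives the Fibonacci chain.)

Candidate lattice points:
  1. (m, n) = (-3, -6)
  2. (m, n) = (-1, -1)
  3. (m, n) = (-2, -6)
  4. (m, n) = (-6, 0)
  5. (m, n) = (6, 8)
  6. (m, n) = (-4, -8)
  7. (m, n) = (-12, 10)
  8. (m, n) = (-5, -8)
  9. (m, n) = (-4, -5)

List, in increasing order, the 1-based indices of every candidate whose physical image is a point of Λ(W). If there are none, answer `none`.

β' = (1−√5)/2 ≈ -0.618034.
[1] lift (-3,-6): star map gives 0.708204; window check 0.4 ≤ 0.708204 < 1.8 is true → IN Λ
[2] lift (-1,-1): star map gives -0.381966; window check 0.4 ≤ -0.381966 < 1.8 is false → out
[3] lift (-2,-6): star map gives 1.708204; window check 0.4 ≤ 1.708204 < 1.8 is true → IN Λ
[4] lift (-6,0): star map gives -6.000000; window check 0.4 ≤ -6.000000 < 1.8 is false → out
[5] lift (6,8): star map gives 1.055728; window check 0.4 ≤ 1.055728 < 1.8 is true → IN Λ
[6] lift (-4,-8): star map gives 0.944272; window check 0.4 ≤ 0.944272 < 1.8 is true → IN Λ
[7] lift (-12,10): star map gives -18.180340; window check 0.4 ≤ -18.180340 < 1.8 is false → out
[8] lift (-5,-8): star map gives -0.055728; window check 0.4 ≤ -0.055728 < 1.8 is false → out
[9] lift (-4,-5): star map gives -0.909830; window check 0.4 ≤ -0.909830 < 1.8 is false → out

1, 3, 5, 6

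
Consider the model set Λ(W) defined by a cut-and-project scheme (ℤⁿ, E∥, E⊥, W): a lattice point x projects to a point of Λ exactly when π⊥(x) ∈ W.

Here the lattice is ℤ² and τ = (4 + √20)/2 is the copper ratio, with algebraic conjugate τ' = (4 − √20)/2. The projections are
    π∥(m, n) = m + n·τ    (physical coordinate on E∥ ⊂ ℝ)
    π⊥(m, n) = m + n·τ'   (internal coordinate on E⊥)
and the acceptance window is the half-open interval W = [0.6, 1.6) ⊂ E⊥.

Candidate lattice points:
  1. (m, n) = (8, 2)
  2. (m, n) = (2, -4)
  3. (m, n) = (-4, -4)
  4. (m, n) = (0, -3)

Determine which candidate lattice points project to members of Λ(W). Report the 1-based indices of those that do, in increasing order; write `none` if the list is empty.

Compute τ' = (4−√20)/2 = -0.2361, so π⊥(m,n) = m -0.2361·n.
candidate 1: (m,n)=(8,2) → π∥ = 8+2·τ ≈ 16.4721, π⊥ = 8+2·τ' ≈ 7.5279 ∉ [0.6, 1.6) ⇒ out
candidate 2: (m,n)=(2,-4) → π∥ = 2-4·τ ≈ -14.9443, π⊥ = 2-4·τ' ≈ 2.9443 ∉ [0.6, 1.6) ⇒ out
candidate 3: (m,n)=(-4,-4) → π∥ = -4-4·τ ≈ -20.9443, π⊥ = -4-4·τ' ≈ -3.0557 ∉ [0.6, 1.6) ⇒ out
candidate 4: (m,n)=(0,-3) → π∥ = 0-3·τ ≈ -12.7082, π⊥ = 0-3·τ' ≈ 0.7082 ∈ [0.6, 1.6) ⇒ IN Λ

4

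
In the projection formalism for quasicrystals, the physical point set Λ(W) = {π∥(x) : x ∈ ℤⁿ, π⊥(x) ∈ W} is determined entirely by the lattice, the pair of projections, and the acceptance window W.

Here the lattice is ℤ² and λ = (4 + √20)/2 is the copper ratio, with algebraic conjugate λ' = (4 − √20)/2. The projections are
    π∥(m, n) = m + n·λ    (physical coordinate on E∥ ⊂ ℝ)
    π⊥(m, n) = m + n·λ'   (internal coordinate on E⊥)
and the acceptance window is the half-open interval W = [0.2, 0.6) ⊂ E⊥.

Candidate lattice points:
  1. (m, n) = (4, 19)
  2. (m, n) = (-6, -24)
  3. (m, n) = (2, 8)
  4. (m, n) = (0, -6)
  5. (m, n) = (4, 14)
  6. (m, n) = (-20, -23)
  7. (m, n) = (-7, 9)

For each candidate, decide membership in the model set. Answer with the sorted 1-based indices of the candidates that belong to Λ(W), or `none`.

λ' = (4−√20)/2 ≈ -0.2361.
[1] lift (4,19): star map gives -0.4853; window check 0.2 ≤ -0.4853 < 0.6 is false → out
[2] lift (-6,-24): star map gives -0.3344; window check 0.2 ≤ -0.3344 < 0.6 is false → out
[3] lift (2,8): star map gives 0.1115; window check 0.2 ≤ 0.1115 < 0.6 is false → out
[4] lift (0,-6): star map gives 1.4164; window check 0.2 ≤ 1.4164 < 0.6 is false → out
[5] lift (4,14): star map gives 0.6950; window check 0.2 ≤ 0.6950 < 0.6 is false → out
[6] lift (-20,-23): star map gives -14.5704; window check 0.2 ≤ -14.5704 < 0.6 is false → out
[7] lift (-7,9): star map gives -9.1246; window check 0.2 ≤ -9.1246 < 0.6 is false → out

none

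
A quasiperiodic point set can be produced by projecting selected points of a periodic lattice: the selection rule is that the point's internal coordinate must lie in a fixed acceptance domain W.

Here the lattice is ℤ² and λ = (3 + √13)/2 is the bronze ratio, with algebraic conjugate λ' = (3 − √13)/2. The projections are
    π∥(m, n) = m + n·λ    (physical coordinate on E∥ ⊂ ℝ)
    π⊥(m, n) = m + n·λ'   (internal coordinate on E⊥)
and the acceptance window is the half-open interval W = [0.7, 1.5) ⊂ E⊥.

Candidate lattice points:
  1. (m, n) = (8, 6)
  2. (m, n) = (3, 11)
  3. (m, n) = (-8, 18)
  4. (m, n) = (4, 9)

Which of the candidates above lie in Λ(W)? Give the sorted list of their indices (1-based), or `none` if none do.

Compute λ' = (3−√13)/2 = -0.302776, so π⊥(m,n) = m -0.302776·n.
#1 (8,6): internal coord 8 + (6)·λ' = +6.183346; +6.183346 ∉ [0.7, 1.5) → out
#2 (3,11): internal coord 3 + (11)·λ' = -0.330532; -0.330532 ∉ [0.7, 1.5) → out
#3 (-8,18): internal coord -8 + (18)·λ' = -13.449961; -13.449961 ∉ [0.7, 1.5) → out
#4 (4,9): internal coord 4 + (9)·λ' = +1.275019; +1.275019 ∈ [0.7, 1.5) → IN Λ

4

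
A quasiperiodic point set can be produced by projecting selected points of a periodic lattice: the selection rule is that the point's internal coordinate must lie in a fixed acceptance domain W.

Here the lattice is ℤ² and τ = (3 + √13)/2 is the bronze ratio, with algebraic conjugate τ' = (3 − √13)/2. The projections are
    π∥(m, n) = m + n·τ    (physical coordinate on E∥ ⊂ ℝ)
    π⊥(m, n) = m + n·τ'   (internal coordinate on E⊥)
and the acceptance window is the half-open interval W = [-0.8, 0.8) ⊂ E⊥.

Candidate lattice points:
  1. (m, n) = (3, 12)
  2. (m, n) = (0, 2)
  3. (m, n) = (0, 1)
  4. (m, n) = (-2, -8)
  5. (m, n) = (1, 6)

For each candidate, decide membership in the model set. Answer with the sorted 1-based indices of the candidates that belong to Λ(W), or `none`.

τ' = (3−√13)/2 ≈ -0.30278.
[1] lift (3,12): star map gives -0.63331; window check -0.8 ≤ -0.63331 < 0.8 is true → IN Λ
[2] lift (0,2): star map gives -0.60555; window check -0.8 ≤ -0.60555 < 0.8 is true → IN Λ
[3] lift (0,1): star map gives -0.30278; window check -0.8 ≤ -0.30278 < 0.8 is true → IN Λ
[4] lift (-2,-8): star map gives 0.42221; window check -0.8 ≤ 0.42221 < 0.8 is true → IN Λ
[5] lift (1,6): star map gives -0.81665; window check -0.8 ≤ -0.81665 < 0.8 is false → out

1, 2, 3, 4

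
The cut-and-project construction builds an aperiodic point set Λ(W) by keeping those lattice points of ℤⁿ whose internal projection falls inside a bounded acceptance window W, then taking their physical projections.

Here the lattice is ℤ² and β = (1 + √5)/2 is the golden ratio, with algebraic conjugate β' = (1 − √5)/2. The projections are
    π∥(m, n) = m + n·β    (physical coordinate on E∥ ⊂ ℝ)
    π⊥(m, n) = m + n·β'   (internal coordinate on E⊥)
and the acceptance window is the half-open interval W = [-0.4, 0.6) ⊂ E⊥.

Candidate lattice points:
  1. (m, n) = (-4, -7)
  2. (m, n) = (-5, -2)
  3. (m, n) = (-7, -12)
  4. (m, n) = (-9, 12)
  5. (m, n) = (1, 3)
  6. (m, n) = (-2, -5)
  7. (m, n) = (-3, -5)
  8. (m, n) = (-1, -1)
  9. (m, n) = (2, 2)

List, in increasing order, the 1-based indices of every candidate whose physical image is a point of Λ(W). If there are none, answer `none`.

1, 3, 7, 8

β' = (1−√5)/2 ≈ -0.6180.
#1 (-4,-7): internal coord -4 + (-7)·β' = +0.3262; +0.3262 ∈ [-0.4, 0.6) → IN Λ
#2 (-5,-2): internal coord -5 + (-2)·β' = -3.7639; -3.7639 ∉ [-0.4, 0.6) → out
#3 (-7,-12): internal coord -7 + (-12)·β' = +0.4164; +0.4164 ∈ [-0.4, 0.6) → IN Λ
#4 (-9,12): internal coord -9 + (12)·β' = -16.4164; -16.4164 ∉ [-0.4, 0.6) → out
#5 (1,3): internal coord 1 + (3)·β' = -0.8541; -0.8541 ∉ [-0.4, 0.6) → out
#6 (-2,-5): internal coord -2 + (-5)·β' = +1.0902; +1.0902 ∉ [-0.4, 0.6) → out
#7 (-3,-5): internal coord -3 + (-5)·β' = +0.0902; +0.0902 ∈ [-0.4, 0.6) → IN Λ
#8 (-1,-1): internal coord -1 + (-1)·β' = -0.3820; -0.3820 ∈ [-0.4, 0.6) → IN Λ
#9 (2,2): internal coord 2 + (2)·β' = +0.7639; +0.7639 ∉ [-0.4, 0.6) → out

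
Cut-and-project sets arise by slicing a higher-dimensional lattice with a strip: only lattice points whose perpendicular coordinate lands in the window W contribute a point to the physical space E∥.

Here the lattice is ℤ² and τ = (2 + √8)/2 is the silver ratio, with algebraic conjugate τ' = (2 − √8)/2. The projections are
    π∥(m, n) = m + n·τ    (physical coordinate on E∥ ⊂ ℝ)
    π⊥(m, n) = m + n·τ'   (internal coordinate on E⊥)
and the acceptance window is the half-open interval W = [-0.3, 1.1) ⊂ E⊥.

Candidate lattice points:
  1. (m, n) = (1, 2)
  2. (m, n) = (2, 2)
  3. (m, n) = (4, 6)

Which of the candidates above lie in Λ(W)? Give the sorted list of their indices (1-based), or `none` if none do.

1

Compute τ' = (2−√8)/2 = -0.41421, so π⊥(m,n) = m -0.41421·n.
[1] lift (1,2): star map gives 0.17157; window check -0.3 ≤ 0.17157 < 1.1 is true → IN Λ
[2] lift (2,2): star map gives 1.17157; window check -0.3 ≤ 1.17157 < 1.1 is false → out
[3] lift (4,6): star map gives 1.51472; window check -0.3 ≤ 1.51472 < 1.1 is false → out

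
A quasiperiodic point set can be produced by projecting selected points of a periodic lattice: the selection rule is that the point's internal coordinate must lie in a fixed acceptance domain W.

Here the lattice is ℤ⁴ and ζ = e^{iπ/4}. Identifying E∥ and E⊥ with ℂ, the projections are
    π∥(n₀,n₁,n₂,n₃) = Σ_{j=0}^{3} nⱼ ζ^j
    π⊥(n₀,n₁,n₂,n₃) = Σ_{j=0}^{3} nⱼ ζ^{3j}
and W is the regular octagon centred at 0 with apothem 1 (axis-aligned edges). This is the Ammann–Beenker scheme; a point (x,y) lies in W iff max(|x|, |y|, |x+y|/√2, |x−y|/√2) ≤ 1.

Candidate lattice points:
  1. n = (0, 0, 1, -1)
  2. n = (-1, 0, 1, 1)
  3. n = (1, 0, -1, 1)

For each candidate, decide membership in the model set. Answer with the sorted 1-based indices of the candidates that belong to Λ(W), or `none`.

2

Internal map: ζ^{3j} for j=0..3 gives (1,0), (−√2/2,√2/2), (0,−1), (√2/2,√2/2).
candidate 1: n = (0, 0, 1, -1) → π⊥ ≈ (-0.7071, -1.7071); max(|x|,|y|,|x±y|/√2) = 1.7071 > 1 ⇒ ∉ W
candidate 2: n = (-1, 0, 1, 1) → π⊥ ≈ (-0.2929, -0.2929); max(|x|,|y|,|x±y|/√2) = 0.4142 ≤ 1 ⇒ ∈ W
candidate 3: n = (1, 0, -1, 1) → π⊥ ≈ (+1.7071, +1.7071); max(|x|,|y|,|x±y|/√2) = 2.4142 > 1 ⇒ ∉ W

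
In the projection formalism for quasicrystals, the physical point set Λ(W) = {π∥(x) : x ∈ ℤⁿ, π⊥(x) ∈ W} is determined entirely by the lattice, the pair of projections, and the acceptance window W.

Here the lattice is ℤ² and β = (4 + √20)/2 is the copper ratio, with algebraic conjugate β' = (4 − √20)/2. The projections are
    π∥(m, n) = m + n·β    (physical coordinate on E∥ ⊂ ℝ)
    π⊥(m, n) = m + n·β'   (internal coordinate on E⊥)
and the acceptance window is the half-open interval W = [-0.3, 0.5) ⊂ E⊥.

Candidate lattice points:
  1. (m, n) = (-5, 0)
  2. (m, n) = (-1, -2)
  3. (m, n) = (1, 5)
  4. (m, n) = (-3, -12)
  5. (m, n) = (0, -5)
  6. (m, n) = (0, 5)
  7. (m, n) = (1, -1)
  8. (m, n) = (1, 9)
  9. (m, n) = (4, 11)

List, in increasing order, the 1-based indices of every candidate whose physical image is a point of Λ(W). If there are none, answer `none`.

β' = (4−√20)/2 ≈ -0.23607.
[1] lift (-5,0): star map gives -5.00000; window check -0.3 ≤ -5.00000 < 0.5 is false → out
[2] lift (-1,-2): star map gives -0.52786; window check -0.3 ≤ -0.52786 < 0.5 is false → out
[3] lift (1,5): star map gives -0.18034; window check -0.3 ≤ -0.18034 < 0.5 is true → IN Λ
[4] lift (-3,-12): star map gives -0.16718; window check -0.3 ≤ -0.16718 < 0.5 is true → IN Λ
[5] lift (0,-5): star map gives 1.18034; window check -0.3 ≤ 1.18034 < 0.5 is false → out
[6] lift (0,5): star map gives -1.18034; window check -0.3 ≤ -1.18034 < 0.5 is false → out
[7] lift (1,-1): star map gives 1.23607; window check -0.3 ≤ 1.23607 < 0.5 is false → out
[8] lift (1,9): star map gives -1.12461; window check -0.3 ≤ -1.12461 < 0.5 is false → out
[9] lift (4,11): star map gives 1.40325; window check -0.3 ≤ 1.40325 < 0.5 is false → out

3, 4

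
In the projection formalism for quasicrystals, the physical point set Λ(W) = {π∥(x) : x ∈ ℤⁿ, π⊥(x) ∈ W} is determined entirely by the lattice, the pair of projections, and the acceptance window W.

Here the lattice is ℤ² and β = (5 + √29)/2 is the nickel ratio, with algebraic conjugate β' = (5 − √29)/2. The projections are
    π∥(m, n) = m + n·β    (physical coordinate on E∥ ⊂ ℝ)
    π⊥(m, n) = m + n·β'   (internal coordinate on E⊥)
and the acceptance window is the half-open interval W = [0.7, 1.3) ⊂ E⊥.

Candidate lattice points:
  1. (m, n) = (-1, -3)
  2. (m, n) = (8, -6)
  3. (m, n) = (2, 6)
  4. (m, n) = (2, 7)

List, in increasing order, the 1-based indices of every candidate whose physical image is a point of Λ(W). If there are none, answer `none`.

Compute β' = (5−√29)/2 = -0.1926, so π⊥(m,n) = m -0.1926·n.
[1] lift (-1,-3): star map gives -0.4223; window check 0.7 ≤ -0.4223 < 1.3 is false → out
[2] lift (8,-6): star map gives 9.1555; window check 0.7 ≤ 9.1555 < 1.3 is false → out
[3] lift (2,6): star map gives 0.8445; window check 0.7 ≤ 0.8445 < 1.3 is true → IN Λ
[4] lift (2,7): star map gives 0.6519; window check 0.7 ≤ 0.6519 < 1.3 is false → out

3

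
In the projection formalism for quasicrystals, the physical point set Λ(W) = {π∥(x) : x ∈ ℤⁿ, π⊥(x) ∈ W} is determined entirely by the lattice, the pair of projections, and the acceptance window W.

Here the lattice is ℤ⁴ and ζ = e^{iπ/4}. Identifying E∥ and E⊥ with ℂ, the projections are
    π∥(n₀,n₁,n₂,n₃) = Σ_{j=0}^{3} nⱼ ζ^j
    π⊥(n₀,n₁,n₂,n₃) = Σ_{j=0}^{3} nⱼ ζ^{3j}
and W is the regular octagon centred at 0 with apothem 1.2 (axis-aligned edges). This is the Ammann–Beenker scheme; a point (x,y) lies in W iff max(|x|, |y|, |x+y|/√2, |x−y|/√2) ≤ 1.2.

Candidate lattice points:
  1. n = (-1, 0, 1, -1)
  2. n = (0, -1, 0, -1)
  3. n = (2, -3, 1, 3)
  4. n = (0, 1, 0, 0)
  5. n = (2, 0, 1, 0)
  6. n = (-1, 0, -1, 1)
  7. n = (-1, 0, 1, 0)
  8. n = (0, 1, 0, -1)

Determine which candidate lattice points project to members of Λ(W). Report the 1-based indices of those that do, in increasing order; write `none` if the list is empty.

π⊥(n) = n₀ + n₁ζ³ + n₂ζ⁶ + n₃ζ⁹ where ζ = e^{iπ/4}.
candidate 1: n = (-1, 0, 1, -1) → π⊥ ≈ (-1.707107, -1.707107); max(|x|,|y|,|x±y|/√2) = 2.414214 > 1.2 ⇒ ∉ W
candidate 2: n = (0, -1, 0, -1) → π⊥ ≈ (+0.000000, -1.414214); max(|x|,|y|,|x±y|/√2) = 1.414214 > 1.2 ⇒ ∉ W
candidate 3: n = (2, -3, 1, 3) → π⊥ ≈ (+6.242641, -1.000000); max(|x|,|y|,|x±y|/√2) = 6.242641 > 1.2 ⇒ ∉ W
candidate 4: n = (0, 1, 0, 0) → π⊥ ≈ (-0.707107, +0.707107); max(|x|,|y|,|x±y|/√2) = 1.000000 ≤ 1.2 ⇒ ∈ W
candidate 5: n = (2, 0, 1, 0) → π⊥ ≈ (+2.000000, -1.000000); max(|x|,|y|,|x±y|/√2) = 2.121320 > 1.2 ⇒ ∉ W
candidate 6: n = (-1, 0, -1, 1) → π⊥ ≈ (-0.292893, +1.707107); max(|x|,|y|,|x±y|/√2) = 1.707107 > 1.2 ⇒ ∉ W
candidate 7: n = (-1, 0, 1, 0) → π⊥ ≈ (-1.000000, -1.000000); max(|x|,|y|,|x±y|/√2) = 1.414214 > 1.2 ⇒ ∉ W
candidate 8: n = (0, 1, 0, -1) → π⊥ ≈ (-1.414214, +0.000000); max(|x|,|y|,|x±y|/√2) = 1.414214 > 1.2 ⇒ ∉ W

4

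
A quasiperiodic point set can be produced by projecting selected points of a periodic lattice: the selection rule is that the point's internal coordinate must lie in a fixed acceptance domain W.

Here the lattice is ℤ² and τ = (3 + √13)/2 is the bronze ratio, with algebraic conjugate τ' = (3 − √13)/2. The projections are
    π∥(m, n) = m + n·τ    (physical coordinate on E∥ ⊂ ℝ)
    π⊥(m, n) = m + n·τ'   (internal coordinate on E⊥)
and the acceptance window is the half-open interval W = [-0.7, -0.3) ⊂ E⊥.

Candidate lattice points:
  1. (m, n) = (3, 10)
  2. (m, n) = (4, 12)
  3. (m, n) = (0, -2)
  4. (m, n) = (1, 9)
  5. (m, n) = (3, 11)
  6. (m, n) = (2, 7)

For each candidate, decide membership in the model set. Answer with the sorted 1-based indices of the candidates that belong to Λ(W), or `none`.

5

τ' = (3−√13)/2 ≈ -0.30278.
[1] lift (3,10): star map gives -0.02776; window check -0.7 ≤ -0.02776 < -0.3 is false → out
[2] lift (4,12): star map gives 0.36669; window check -0.7 ≤ 0.36669 < -0.3 is false → out
[3] lift (0,-2): star map gives 0.60555; window check -0.7 ≤ 0.60555 < -0.3 is false → out
[4] lift (1,9): star map gives -1.72498; window check -0.7 ≤ -1.72498 < -0.3 is false → out
[5] lift (3,11): star map gives -0.33053; window check -0.7 ≤ -0.33053 < -0.3 is true → IN Λ
[6] lift (2,7): star map gives -0.11943; window check -0.7 ≤ -0.11943 < -0.3 is false → out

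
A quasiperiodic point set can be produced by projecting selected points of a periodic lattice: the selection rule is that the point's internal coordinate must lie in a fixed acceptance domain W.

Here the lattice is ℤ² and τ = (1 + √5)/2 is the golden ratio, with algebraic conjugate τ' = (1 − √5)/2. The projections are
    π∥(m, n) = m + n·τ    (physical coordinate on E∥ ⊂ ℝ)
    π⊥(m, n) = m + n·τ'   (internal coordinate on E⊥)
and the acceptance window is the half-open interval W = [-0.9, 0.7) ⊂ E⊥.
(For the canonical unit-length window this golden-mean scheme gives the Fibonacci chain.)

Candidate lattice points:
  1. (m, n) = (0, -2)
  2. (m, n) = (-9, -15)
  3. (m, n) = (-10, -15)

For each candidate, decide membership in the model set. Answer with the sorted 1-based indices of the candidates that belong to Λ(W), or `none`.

2, 3

Compute τ' = (1−√5)/2 = -0.61803, so π⊥(m,n) = m -0.61803·n.
#1 (0,-2): internal coord 0 + (-2)·τ' = +1.23607; +1.23607 ∉ [-0.9, 0.7) → out
#2 (-9,-15): internal coord -9 + (-15)·τ' = +0.27051; +0.27051 ∈ [-0.9, 0.7) → IN Λ
#3 (-10,-15): internal coord -10 + (-15)·τ' = -0.72949; -0.72949 ∈ [-0.9, 0.7) → IN Λ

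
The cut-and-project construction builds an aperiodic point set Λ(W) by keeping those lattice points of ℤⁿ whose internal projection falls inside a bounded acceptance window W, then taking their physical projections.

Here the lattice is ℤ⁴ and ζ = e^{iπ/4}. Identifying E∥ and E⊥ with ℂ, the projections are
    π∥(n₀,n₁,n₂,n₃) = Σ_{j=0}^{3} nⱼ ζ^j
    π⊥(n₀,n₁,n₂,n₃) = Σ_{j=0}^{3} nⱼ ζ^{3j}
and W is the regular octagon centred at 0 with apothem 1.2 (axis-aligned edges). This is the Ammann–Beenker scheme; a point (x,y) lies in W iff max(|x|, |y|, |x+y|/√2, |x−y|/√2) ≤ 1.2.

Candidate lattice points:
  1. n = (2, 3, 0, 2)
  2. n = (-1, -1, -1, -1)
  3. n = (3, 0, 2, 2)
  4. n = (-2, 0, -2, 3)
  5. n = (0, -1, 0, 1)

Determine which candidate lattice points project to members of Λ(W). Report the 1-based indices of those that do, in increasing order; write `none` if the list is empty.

2

π⊥(n) = n₀ + n₁ζ³ + n₂ζ⁶ + n₃ζ⁹ where ζ = e^{iπ/4}.
candidate 1: n = (2, 3, 0, 2) → π⊥ ≈ (+1.29289, +3.53553); max(|x|,|y|,|x±y|/√2) = 3.53553 > 1.2 ⇒ ∉ W
candidate 2: n = (-1, -1, -1, -1) → π⊥ ≈ (-1.00000, -0.41421); max(|x|,|y|,|x±y|/√2) = 1.00000 ≤ 1.2 ⇒ ∈ W
candidate 3: n = (3, 0, 2, 2) → π⊥ ≈ (+4.41421, -0.58579); max(|x|,|y|,|x±y|/√2) = 4.41421 > 1.2 ⇒ ∉ W
candidate 4: n = (-2, 0, -2, 3) → π⊥ ≈ (+0.12132, +4.12132); max(|x|,|y|,|x±y|/√2) = 4.12132 > 1.2 ⇒ ∉ W
candidate 5: n = (0, -1, 0, 1) → π⊥ ≈ (+1.41421, +0.00000); max(|x|,|y|,|x±y|/√2) = 1.41421 > 1.2 ⇒ ∉ W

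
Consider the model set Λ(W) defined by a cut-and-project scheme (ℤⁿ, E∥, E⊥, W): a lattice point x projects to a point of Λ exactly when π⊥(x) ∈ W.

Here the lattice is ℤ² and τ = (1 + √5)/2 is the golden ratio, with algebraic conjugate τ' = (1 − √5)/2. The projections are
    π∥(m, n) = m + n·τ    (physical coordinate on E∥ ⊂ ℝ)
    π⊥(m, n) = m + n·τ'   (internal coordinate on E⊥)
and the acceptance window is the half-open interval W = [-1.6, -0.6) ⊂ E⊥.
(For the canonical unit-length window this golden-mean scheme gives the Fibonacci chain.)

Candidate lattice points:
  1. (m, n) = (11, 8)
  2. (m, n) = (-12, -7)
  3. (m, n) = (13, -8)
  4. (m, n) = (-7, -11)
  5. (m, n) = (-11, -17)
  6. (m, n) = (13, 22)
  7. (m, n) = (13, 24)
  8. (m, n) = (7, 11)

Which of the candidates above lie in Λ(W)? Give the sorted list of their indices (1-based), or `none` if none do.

none

Compute τ' = (1−√5)/2 = -0.618034, so π⊥(m,n) = m -0.618034·n.
#1 (11,8): internal coord 11 + (8)·τ' = +6.055728; +6.055728 ∉ [-1.6, -0.6) → out
#2 (-12,-7): internal coord -12 + (-7)·τ' = -7.673762; -7.673762 ∉ [-1.6, -0.6) → out
#3 (13,-8): internal coord 13 + (-8)·τ' = +17.944272; +17.944272 ∉ [-1.6, -0.6) → out
#4 (-7,-11): internal coord -7 + (-11)·τ' = -0.201626; -0.201626 ∉ [-1.6, -0.6) → out
#5 (-11,-17): internal coord -11 + (-17)·τ' = -0.493422; -0.493422 ∉ [-1.6, -0.6) → out
#6 (13,22): internal coord 13 + (22)·τ' = -0.596748; -0.596748 ∉ [-1.6, -0.6) → out
#7 (13,24): internal coord 13 + (24)·τ' = -1.832816; -1.832816 ∉ [-1.6, -0.6) → out
#8 (7,11): internal coord 7 + (11)·τ' = +0.201626; +0.201626 ∉ [-1.6, -0.6) → out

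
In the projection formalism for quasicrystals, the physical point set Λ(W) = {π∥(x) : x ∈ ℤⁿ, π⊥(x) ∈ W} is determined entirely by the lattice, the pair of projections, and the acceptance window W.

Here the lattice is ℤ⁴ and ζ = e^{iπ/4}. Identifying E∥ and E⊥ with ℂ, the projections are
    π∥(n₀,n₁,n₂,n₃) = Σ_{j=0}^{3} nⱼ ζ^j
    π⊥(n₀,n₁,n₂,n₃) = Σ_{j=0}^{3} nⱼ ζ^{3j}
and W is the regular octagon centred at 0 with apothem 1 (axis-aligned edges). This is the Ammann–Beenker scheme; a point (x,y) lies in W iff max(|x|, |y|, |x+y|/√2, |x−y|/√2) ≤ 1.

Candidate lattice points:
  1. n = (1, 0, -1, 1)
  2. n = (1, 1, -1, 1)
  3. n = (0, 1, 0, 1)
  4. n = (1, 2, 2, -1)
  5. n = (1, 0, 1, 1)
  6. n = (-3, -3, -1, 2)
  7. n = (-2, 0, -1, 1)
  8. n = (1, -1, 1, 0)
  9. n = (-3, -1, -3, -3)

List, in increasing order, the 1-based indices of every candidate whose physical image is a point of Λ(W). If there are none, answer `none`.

6

π⊥(n) = n₀ + n₁ζ³ + n₂ζ⁶ + n₃ζ⁹ where ζ = e^{iπ/4}.
candidate 1: n = (1, 0, -1, 1) → π⊥ ≈ (+1.70711, +1.70711); max(|x|,|y|,|x±y|/√2) = 2.41421 > 1 ⇒ ∉ W
candidate 2: n = (1, 1, -1, 1) → π⊥ ≈ (+1.00000, +2.41421); max(|x|,|y|,|x±y|/√2) = 2.41421 > 1 ⇒ ∉ W
candidate 3: n = (0, 1, 0, 1) → π⊥ ≈ (+0.00000, +1.41421); max(|x|,|y|,|x±y|/√2) = 1.41421 > 1 ⇒ ∉ W
candidate 4: n = (1, 2, 2, -1) → π⊥ ≈ (-1.12132, -1.29289); max(|x|,|y|,|x±y|/√2) = 1.70711 > 1 ⇒ ∉ W
candidate 5: n = (1, 0, 1, 1) → π⊥ ≈ (+1.70711, -0.29289); max(|x|,|y|,|x±y|/√2) = 1.70711 > 1 ⇒ ∉ W
candidate 6: n = (-3, -3, -1, 2) → π⊥ ≈ (+0.53553, +0.29289); max(|x|,|y|,|x±y|/√2) = 0.58579 ≤ 1 ⇒ ∈ W
candidate 7: n = (-2, 0, -1, 1) → π⊥ ≈ (-1.29289, +1.70711); max(|x|,|y|,|x±y|/√2) = 2.12132 > 1 ⇒ ∉ W
candidate 8: n = (1, -1, 1, 0) → π⊥ ≈ (+1.70711, -1.70711); max(|x|,|y|,|x±y|/√2) = 2.41421 > 1 ⇒ ∉ W
candidate 9: n = (-3, -1, -3, -3) → π⊥ ≈ (-4.41421, +0.17157); max(|x|,|y|,|x±y|/√2) = 4.41421 > 1 ⇒ ∉ W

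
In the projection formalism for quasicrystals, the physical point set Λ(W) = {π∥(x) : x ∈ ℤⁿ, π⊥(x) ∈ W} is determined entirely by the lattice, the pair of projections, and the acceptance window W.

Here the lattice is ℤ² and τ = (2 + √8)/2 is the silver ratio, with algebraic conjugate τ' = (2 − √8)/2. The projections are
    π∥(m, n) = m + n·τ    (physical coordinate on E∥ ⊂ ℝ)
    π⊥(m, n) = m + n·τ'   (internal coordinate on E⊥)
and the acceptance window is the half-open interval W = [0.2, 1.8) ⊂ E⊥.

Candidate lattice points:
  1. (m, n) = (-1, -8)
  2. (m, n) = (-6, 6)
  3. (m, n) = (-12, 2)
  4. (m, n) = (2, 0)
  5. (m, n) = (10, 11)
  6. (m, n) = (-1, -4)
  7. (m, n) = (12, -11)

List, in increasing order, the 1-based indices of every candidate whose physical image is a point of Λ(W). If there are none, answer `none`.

6

Numerically τ ≈ 2.4142 and τ' = −1/τ ≈ -0.4142.
candidate 1: (m,n)=(-1,-8) → π∥ = -1-8·τ ≈ -20.3137, π⊥ = -1-8·τ' ≈ 2.3137 ∉ [0.2, 1.8) ⇒ out
candidate 2: (m,n)=(-6,6) → π∥ = -6+6·τ ≈ 8.4853, π⊥ = -6+6·τ' ≈ -8.4853 ∉ [0.2, 1.8) ⇒ out
candidate 3: (m,n)=(-12,2) → π∥ = -12+2·τ ≈ -7.1716, π⊥ = -12+2·τ' ≈ -12.8284 ∉ [0.2, 1.8) ⇒ out
candidate 4: (m,n)=(2,0) → π∥ = 2+0·τ ≈ 2.0000, π⊥ = 2+0·τ' ≈ 2.0000 ∉ [0.2, 1.8) ⇒ out
candidate 5: (m,n)=(10,11) → π∥ = 10+11·τ ≈ 36.5563, π⊥ = 10+11·τ' ≈ 5.4437 ∉ [0.2, 1.8) ⇒ out
candidate 6: (m,n)=(-1,-4) → π∥ = -1-4·τ ≈ -10.6569, π⊥ = -1-4·τ' ≈ 0.6569 ∈ [0.2, 1.8) ⇒ IN Λ
candidate 7: (m,n)=(12,-11) → π∥ = 12-11·τ ≈ -14.5563, π⊥ = 12-11·τ' ≈ 16.5563 ∉ [0.2, 1.8) ⇒ out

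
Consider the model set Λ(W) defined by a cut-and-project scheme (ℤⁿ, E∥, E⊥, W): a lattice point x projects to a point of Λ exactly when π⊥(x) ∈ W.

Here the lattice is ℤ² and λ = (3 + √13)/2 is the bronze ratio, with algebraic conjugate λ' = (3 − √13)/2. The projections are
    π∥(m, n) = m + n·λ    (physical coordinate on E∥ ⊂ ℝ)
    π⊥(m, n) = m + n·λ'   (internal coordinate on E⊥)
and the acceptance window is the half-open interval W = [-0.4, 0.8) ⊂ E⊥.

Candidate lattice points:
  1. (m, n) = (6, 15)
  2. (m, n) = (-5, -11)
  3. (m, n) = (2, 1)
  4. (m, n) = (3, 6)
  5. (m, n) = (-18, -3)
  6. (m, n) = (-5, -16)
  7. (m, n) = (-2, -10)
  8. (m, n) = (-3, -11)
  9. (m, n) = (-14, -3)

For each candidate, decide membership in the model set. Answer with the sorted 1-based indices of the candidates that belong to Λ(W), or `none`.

Numerically λ ≈ 3.3028 and λ' = −1/λ ≈ -0.3028.
#1 (6,15): internal coord 6 + (15)·λ' = +1.4584; +1.4584 ∉ [-0.4, 0.8) → out
#2 (-5,-11): internal coord -5 + (-11)·λ' = -1.6695; -1.6695 ∉ [-0.4, 0.8) → out
#3 (2,1): internal coord 2 + (1)·λ' = +1.6972; +1.6972 ∉ [-0.4, 0.8) → out
#4 (3,6): internal coord 3 + (6)·λ' = +1.1833; +1.1833 ∉ [-0.4, 0.8) → out
#5 (-18,-3): internal coord -18 + (-3)·λ' = -17.0917; -17.0917 ∉ [-0.4, 0.8) → out
#6 (-5,-16): internal coord -5 + (-16)·λ' = -0.1556; -0.1556 ∈ [-0.4, 0.8) → IN Λ
#7 (-2,-10): internal coord -2 + (-10)·λ' = +1.0278; +1.0278 ∉ [-0.4, 0.8) → out
#8 (-3,-11): internal coord -3 + (-11)·λ' = +0.3305; +0.3305 ∈ [-0.4, 0.8) → IN Λ
#9 (-14,-3): internal coord -14 + (-3)·λ' = -13.0917; -13.0917 ∉ [-0.4, 0.8) → out

6, 8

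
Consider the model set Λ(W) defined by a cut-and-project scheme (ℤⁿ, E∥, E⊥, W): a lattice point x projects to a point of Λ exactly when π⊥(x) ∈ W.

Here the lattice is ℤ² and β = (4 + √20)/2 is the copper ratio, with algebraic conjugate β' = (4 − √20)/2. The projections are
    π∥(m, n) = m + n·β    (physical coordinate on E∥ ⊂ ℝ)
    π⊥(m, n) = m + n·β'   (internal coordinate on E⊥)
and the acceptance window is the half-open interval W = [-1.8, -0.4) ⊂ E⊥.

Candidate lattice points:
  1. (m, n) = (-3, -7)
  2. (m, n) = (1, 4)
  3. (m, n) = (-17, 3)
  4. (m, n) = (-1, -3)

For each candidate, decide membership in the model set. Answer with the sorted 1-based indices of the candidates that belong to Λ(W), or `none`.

β' = (4−√20)/2 ≈ -0.236068.
#1 (-3,-7): internal coord -3 + (-7)·β' = -1.347524; -1.347524 ∈ [-1.8, -0.4) → IN Λ
#2 (1,4): internal coord 1 + (4)·β' = +0.055728; +0.055728 ∉ [-1.8, -0.4) → out
#3 (-17,3): internal coord -17 + (3)·β' = -17.708204; -17.708204 ∉ [-1.8, -0.4) → out
#4 (-1,-3): internal coord -1 + (-3)·β' = -0.291796; -0.291796 ∉ [-1.8, -0.4) → out

1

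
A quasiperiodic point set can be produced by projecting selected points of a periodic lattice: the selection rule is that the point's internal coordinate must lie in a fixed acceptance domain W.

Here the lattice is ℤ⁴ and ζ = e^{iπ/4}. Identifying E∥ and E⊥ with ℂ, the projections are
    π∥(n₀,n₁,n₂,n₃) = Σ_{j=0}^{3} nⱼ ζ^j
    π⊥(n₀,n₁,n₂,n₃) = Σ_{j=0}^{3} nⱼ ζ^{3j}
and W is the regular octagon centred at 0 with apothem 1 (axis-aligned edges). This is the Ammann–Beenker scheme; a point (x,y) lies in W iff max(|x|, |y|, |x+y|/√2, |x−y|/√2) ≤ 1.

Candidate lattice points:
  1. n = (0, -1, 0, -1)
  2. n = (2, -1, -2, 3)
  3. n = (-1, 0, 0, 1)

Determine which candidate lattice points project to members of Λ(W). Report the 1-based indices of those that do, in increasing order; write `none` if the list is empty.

With ζ = e^{iπ/4} the internal vectors are ζ^0,ζ^3,ζ^6,ζ^9.
candidate 1: n = (0, -1, 0, -1) → π⊥ ≈ (+0.00000, -1.41421); max(|x|,|y|,|x±y|/√2) = 1.41421 > 1 ⇒ ∉ W
candidate 2: n = (2, -1, -2, 3) → π⊥ ≈ (+4.82843, +3.41421); max(|x|,|y|,|x±y|/√2) = 5.82843 > 1 ⇒ ∉ W
candidate 3: n = (-1, 0, 0, 1) → π⊥ ≈ (-0.29289, +0.70711); max(|x|,|y|,|x±y|/√2) = 0.70711 ≤ 1 ⇒ ∈ W

3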